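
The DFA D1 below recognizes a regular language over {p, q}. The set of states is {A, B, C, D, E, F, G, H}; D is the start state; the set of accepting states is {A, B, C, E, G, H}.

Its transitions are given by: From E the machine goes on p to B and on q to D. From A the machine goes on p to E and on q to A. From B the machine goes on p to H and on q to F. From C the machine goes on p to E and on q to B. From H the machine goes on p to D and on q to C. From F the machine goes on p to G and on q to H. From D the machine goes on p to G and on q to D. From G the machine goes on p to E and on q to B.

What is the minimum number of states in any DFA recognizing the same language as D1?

6

First remove the unreachable states {A}; 7 states remain.
Start with accepting vs non-accepting: {B,C,E,G,H} | {D,F}.
Refine {B,C,E,G,H} on symbol p: members go to different blocks, giving {B,C,E,G} and {H}.
Refine {B,C,E,G} on symbol p: members go to different blocks, giving {C,E,G} and {B}.
Refine {C,E,G} on symbol p: members go to different blocks, giving {C,G} and {E}.
Split {D,F} by δ(·,q) → {D} and {F}.
Stable partition: {C,G} | {D} | {H} | {B} | {E} | {F} — 6 equivalence classes.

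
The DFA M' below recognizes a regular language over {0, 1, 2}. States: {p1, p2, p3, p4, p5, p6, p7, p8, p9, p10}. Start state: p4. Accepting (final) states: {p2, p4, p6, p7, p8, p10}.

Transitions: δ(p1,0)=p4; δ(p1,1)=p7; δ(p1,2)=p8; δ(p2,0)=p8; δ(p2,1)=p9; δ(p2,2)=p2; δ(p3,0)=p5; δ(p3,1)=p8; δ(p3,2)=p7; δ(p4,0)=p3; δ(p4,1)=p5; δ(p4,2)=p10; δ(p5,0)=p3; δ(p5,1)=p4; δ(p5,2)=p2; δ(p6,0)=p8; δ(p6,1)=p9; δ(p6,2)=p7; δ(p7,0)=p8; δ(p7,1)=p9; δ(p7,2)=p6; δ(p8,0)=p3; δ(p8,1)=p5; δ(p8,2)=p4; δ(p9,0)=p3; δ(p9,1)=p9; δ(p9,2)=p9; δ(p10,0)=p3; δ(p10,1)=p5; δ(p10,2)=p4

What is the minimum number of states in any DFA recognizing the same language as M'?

4

Reachable states from the start: {p2,p3,p4,p5,p6,p7,p8,p9,p10}. Unreachable: {p1} — drop them.
Initial partition by acceptance: {p2,p4,p6,p7,p8,p10} | {p3,p5,p9}.
Split {p2,p4,p6,p7,p8,p10} by δ(·,0) → {p2,p6,p7} and {p4,p8,p10}.
On input 1, block {p3,p5,p9} splits into {p3,p5} and {p9}.
No further refinement is possible. Final partition (4 blocks): {p2,p6,p7} | {p3,p5} | {p4,p8,p10} | {p9}.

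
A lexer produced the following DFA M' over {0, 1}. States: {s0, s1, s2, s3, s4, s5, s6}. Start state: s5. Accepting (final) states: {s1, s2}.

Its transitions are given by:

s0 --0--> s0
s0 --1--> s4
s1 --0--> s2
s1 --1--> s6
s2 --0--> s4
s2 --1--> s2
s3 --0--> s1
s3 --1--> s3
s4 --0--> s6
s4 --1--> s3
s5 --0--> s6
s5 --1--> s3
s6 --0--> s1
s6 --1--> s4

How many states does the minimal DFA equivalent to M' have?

5

States {s0} cannot be reached from the start state, so discard them.
P0 = {s1,s2} | {s3,s4,s5,s6}.
Refine {s1,s2} on symbol 0: members go to different blocks, giving {s1} and {s2}.
On input 0, block {s3,s4,s5,s6} splits into {s3,s6} and {s4,s5}.
Refine {s3,s6} on symbol 1: members go to different blocks, giving {s3} and {s6}.
Stable partition: {s1} | {s3} | {s2} | {s4,s5} | {s6} — 5 equivalence classes.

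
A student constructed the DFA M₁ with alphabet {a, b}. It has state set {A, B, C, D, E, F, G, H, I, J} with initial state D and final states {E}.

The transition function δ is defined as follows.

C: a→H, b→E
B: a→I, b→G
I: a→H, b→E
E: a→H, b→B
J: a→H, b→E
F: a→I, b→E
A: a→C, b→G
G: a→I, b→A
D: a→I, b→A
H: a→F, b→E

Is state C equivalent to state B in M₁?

No

States {J} cannot be reached from the start state, so discard them.
P0 = {E} | {A,B,C,D,F,G,H,I}.
Refine {A,B,C,D,F,G,H,I} on symbol b: members go to different blocks, giving {A,B,D,G} and {C,F,H,I}.
The partition is now stable with 3 blocks: {E} | {A,B,D,G} | {C,F,H,I}.
C and B end up in different blocks, so they are distinguishable. For instance, the string 'b' is accepted from only C.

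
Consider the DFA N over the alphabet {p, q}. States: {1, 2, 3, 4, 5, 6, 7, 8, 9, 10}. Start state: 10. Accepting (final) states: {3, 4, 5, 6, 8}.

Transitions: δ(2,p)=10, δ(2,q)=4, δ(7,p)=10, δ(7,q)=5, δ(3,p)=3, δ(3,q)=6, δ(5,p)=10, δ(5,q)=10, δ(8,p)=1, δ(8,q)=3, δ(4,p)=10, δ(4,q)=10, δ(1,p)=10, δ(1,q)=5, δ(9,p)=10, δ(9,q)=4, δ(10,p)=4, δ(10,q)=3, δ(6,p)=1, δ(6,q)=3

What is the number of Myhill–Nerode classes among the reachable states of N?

First remove the unreachable states {2,7,8,9}; 6 states remain.
Start with accepting vs non-accepting: {3,4,5,6} | {1,10}.
Split {3,4,5,6} by δ(·,p) → {4,5,6} and {3}.
Split {4,5,6} by δ(·,q) → {4,5} and {6}.
Split {1,10} by δ(·,p) → {1} and {10}.
Stable partition: {4,5} | {1} | {3} | {6} | {10} — 5 equivalence classes.

5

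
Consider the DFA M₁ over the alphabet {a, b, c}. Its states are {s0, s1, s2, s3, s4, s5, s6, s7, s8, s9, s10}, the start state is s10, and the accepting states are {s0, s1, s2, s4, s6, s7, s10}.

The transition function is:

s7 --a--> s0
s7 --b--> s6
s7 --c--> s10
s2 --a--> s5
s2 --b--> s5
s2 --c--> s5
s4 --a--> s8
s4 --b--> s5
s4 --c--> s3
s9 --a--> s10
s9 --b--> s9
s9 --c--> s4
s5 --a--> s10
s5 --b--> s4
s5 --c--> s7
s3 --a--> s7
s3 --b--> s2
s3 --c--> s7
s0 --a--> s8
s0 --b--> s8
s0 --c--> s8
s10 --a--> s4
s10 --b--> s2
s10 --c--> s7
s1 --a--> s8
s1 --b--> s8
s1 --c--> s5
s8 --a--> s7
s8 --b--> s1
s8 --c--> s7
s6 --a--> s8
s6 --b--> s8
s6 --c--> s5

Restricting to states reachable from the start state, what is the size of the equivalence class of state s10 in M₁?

2

States {s9} cannot be reached from the start state, so discard them.
Initial partition by acceptance: {s0,s1,s2,s4,s6,s7,s10} | {s3,s5,s8}.
On input a, block {s0,s1,s2,s4,s6,s7,s10} splits into {s0,s1,s2,s4,s6} and {s7,s10}.
The partition is now stable with 3 blocks: {s0,s1,s2,s4,s6} | {s3,s5,s8} | {s7,s10}.
State s10 belongs to the block {s7,s10}, which has 2 states.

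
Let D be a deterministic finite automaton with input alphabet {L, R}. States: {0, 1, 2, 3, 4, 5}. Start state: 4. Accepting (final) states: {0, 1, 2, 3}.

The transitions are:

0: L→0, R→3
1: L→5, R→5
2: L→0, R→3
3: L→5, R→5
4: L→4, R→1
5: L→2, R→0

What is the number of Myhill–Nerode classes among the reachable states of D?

P0 = {0,1,2,3} | {4,5}.
Refine {0,1,2,3} on symbol L: members go to different blocks, giving {0,2} and {1,3}.
On input L, block {4,5} splits into {4} and {5}.
The partition is now stable with 4 blocks: {0,2} | {4} | {1,3} | {5}.

4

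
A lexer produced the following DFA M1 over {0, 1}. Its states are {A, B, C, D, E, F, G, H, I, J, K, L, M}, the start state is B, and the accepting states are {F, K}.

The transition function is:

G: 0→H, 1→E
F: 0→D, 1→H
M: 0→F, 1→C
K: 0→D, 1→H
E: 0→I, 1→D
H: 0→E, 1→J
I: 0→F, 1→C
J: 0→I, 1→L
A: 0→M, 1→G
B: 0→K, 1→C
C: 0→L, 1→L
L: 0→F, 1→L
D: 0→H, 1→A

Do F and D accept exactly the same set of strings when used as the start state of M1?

All states are reachable from the start state.
Initial partition by acceptance: {F,K} | {A,B,C,D,E,G,H,I,J,L,M}.
Split {A,B,C,D,E,G,H,I,J,L,M} by δ(·,0) → {A,C,D,E,G,H,J} and {B,I,L,M}.
Split {A,C,D,E,G,H,J} by δ(·,0) → {A,C,E,J} and {D,G,H}.
On input 1, block {A,C,E,J} splits into {A,E} and {C,J}.
Refine {B,I,L,M} on symbol 1: members go to different blocks, giving {B,I,M} and {L}.
Refine {D,G,H} on symbol 0: members go to different blocks, giving {D,G} and {H}.
Refine {C,J} on symbol 0: members go to different blocks, giving {C} and {J}.
Stable partition: {F,K} | {A,E} | {B,I,M} | {D,G} | {C} | {L} | {H} | {J} — 8 equivalence classes.
F and D end up in different blocks, so they are distinguishable. For instance, the string 'ε' is accepted from only F.

No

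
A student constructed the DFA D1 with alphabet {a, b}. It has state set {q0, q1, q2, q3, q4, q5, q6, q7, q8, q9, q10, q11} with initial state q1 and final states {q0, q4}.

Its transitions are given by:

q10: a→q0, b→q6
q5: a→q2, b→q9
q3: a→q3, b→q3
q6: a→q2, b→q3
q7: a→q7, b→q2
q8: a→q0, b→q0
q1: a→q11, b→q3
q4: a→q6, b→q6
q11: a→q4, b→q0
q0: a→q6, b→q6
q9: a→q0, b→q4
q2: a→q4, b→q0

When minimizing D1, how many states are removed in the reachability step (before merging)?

Starting at q1 and following transitions, the reachable set is {q0, q1, q2, q3, q4, q6, q11}. That leaves q5, q7, q8, q9, q10 unreachable — 5 in total.

5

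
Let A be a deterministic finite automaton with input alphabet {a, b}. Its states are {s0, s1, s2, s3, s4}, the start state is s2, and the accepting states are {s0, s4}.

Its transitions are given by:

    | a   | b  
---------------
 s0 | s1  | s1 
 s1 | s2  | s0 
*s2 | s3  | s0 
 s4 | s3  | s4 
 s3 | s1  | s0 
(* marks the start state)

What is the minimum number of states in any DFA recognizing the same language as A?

2

States {s4} cannot be reached from the start state, so discard them.
Initial partition by acceptance: {s0} | {s1,s2,s3}.
No further refinement is possible. Final partition (2 blocks): {s0} | {s1,s2,s3}.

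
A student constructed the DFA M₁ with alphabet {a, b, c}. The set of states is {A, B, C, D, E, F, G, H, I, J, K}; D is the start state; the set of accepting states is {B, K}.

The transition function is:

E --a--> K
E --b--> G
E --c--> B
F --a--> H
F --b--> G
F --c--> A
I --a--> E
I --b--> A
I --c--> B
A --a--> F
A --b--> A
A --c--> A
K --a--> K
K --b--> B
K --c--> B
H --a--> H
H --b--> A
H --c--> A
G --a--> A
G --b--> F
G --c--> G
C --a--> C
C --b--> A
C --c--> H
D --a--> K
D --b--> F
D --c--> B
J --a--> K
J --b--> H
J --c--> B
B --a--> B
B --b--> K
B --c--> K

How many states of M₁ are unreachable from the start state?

4

No path from D leads to C, E, I, J; the other 7 states are all reachable.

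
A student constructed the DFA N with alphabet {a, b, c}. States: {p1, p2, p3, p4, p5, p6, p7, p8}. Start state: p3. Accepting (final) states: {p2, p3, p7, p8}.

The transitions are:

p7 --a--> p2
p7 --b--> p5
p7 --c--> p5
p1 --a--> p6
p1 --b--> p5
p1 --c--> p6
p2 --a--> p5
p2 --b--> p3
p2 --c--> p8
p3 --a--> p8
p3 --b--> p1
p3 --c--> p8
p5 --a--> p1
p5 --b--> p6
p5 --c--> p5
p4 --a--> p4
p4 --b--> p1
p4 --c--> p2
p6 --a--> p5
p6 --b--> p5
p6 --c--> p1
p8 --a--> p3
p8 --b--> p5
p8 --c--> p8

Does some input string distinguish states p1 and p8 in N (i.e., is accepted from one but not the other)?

Yes

States {p2,p4,p7} cannot be reached from the start state, so discard them.
P0 = {p3,p8} | {p1,p5,p6}.
The partition is now stable with 2 blocks: {p3,p8} | {p1,p5,p6}.
p1 and p8 end up in different blocks, so they are distinguishable. For instance, the string 'ε' is accepted from only p8.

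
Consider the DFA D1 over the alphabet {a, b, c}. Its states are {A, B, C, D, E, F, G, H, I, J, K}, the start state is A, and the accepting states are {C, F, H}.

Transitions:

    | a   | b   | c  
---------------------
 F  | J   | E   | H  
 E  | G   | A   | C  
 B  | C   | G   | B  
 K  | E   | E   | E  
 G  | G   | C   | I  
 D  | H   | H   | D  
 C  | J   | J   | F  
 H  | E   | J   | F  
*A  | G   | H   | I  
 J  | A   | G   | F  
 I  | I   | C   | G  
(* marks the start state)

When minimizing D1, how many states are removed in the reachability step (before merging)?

3

BFS from A reaches {A, C, E, F, G, H, I, J}; the 3 state(s) B, D, K are never visited.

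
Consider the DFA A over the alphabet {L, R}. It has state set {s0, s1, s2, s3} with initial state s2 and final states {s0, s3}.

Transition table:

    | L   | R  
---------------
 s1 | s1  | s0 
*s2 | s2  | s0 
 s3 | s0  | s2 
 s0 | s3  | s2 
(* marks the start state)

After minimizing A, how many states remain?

First remove the unreachable states {s1}; 3 states remain.
P0 = {s0,s3} | {s2}.
No further refinement is possible. Final partition (2 blocks): {s0,s3} | {s2}.

2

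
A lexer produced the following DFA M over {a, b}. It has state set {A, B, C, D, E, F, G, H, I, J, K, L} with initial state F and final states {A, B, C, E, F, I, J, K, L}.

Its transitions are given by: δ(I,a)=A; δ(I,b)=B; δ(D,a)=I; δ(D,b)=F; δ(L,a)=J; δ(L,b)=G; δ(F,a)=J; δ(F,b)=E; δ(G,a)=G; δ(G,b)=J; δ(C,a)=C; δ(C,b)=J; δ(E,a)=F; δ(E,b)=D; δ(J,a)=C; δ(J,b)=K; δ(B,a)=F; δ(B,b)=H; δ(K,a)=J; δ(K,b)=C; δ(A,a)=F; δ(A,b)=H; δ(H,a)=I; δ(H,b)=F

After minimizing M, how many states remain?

States {G,L} cannot be reached from the start state, so discard them.
Initial partition by acceptance: {A,B,C,E,F,I,J,K} | {D,H}.
Split {A,B,C,E,F,I,J,K} by δ(·,b) → {C,F,I,J,K} and {A,B,E}.
On input a, block {C,F,I,J,K} splits into {C,F,J,K} and {I}.
On input b, block {C,F,J,K} splits into {C,J,K} and {F}.
Stable partition: {C,J,K} | {D,H} | {A,B,E} | {I} | {F} — 5 equivalence classes.

5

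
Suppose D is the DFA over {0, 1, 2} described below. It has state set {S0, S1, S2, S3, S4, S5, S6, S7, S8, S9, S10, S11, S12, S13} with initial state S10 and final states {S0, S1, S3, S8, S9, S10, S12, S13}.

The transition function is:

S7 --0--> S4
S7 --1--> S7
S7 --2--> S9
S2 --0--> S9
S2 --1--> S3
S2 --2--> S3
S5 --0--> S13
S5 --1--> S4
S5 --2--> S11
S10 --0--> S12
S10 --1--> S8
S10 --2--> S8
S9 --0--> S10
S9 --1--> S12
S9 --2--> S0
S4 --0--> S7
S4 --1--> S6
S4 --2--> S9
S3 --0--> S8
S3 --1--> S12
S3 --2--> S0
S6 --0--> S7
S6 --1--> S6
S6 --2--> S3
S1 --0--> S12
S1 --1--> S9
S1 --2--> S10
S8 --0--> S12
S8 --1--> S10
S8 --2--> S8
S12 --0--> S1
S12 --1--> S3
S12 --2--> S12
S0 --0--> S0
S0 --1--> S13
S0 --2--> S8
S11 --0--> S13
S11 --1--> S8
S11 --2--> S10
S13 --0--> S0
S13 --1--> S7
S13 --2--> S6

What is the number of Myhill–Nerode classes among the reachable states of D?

Reachable states from the start: {S0,S1,S3,S4,S6,S7,S8,S9,S10,S12,S13}. Unreachable: {S2,S5,S11} — drop them.
P0 = {S0,S1,S3,S8,S9,S10,S12,S13} | {S4,S6,S7}.
Refine {S0,S1,S3,S8,S9,S10,S12,S13} on symbol 1: members go to different blocks, giving {S0,S1,S3,S8,S9,S10,S12} and {S13}.
Refine {S0,S1,S3,S8,S9,S10,S12} on symbol 1: members go to different blocks, giving {S1,S3,S8,S9,S10,S12} and {S0}.
On input 2, block {S1,S3,S8,S9,S10,S12} splits into {S1,S8,S10,S12} and {S3,S9}.
On input 1, block {S1,S8,S10,S12} splits into {S1,S12} and {S8,S10}.
Refine {S1,S12} on symbol 2: members go to different blocks, giving {S1} and {S12}.
Stable partition: {S1} | {S4,S6,S7} | {S13} | {S0} | {S3,S9} | {S8,S10} | {S12} — 7 equivalence classes.

7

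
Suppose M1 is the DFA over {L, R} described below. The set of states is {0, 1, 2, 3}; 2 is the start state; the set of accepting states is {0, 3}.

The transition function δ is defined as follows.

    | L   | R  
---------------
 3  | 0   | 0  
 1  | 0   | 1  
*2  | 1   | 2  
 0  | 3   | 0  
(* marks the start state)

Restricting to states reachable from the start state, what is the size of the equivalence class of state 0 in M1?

2

All states are reachable from the start state.
P0 = {0,3} | {1,2}.
Split {1,2} by δ(·,L) → {1} and {2}.
Stable partition: {0,3} | {1} | {2} — 3 equivalence classes.
The equivalence class containing 0 is {0,3}, of size 2.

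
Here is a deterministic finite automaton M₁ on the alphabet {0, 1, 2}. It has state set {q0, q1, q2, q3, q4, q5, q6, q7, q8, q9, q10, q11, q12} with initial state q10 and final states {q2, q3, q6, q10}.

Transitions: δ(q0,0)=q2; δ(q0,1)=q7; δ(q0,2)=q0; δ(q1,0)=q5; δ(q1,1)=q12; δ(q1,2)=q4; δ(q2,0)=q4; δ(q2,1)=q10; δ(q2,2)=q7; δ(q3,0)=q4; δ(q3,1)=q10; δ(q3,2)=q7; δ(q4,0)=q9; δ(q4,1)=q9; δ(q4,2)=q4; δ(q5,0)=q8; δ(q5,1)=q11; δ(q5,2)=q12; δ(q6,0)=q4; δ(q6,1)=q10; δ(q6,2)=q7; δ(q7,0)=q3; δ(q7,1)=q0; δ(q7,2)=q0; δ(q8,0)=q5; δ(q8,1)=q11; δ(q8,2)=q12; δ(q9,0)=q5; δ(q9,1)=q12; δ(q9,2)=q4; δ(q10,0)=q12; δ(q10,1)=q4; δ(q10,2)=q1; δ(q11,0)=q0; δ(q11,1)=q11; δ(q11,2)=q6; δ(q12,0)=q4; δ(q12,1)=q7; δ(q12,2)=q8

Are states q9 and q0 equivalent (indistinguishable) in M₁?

All states are reachable from the start state.
Start with accepting vs non-accepting: {q2,q3,q6,q10} | {q0,q1,q4,q5,q7,q8,q9,q11,q12}.
On input 1, block {q2,q3,q6,q10} splits into {q2,q3,q6} and {q10}.
Split {q0,q1,q4,q5,q7,q8,q9,q11,q12} by δ(·,0) → {q1,q4,q5,q8,q9,q11,q12} and {q0,q7}.
On input 0, block {q1,q4,q5,q8,q9,q11,q12} splits into {q1,q4,q5,q8,q9,q12} and {q11}.
Refine {q1,q4,q5,q8,q9,q12} on symbol 1: members go to different blocks, giving {q1,q4,q9} and {q5,q8} and {q12}.
Split {q1,q4,q9} by δ(·,0) → {q1,q9} and {q4}.
The partition is now stable with 8 blocks: {q2,q3,q6} | {q1,q9} | {q10} | {q0,q7} | {q11} | {q5,q8} | {q12} | {q4}.
q9 and q0 end up in different blocks, so they are distinguishable. For instance, the string '0' is accepted from only q0.

No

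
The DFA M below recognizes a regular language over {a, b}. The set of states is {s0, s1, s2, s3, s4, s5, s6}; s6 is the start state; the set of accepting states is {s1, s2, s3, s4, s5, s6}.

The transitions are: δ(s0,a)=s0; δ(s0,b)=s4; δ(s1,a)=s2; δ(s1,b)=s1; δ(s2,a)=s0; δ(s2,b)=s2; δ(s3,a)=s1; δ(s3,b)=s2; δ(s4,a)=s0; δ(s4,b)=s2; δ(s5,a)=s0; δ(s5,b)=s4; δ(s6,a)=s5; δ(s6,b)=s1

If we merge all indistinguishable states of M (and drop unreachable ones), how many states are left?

States {s3} cannot be reached from the start state, so discard them.
Initial partition by acceptance: {s1,s2,s4,s5,s6} | {s0}.
Refine {s1,s2,s4,s5,s6} on symbol a: members go to different blocks, giving {s2,s4,s5} and {s1,s6}.
No further refinement is possible. Final partition (3 blocks): {s2,s4,s5} | {s0} | {s1,s6}.

3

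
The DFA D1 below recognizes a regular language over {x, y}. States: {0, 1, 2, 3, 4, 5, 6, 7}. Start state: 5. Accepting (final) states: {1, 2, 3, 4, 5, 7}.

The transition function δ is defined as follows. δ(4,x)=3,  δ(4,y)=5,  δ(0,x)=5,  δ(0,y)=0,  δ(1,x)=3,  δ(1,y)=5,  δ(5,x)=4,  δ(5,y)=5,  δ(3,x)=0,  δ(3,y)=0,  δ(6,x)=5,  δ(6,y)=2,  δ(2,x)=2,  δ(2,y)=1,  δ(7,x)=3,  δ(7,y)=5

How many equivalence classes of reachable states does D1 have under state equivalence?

First remove the unreachable states {1,2,6,7}; 4 states remain.
Start with accepting vs non-accepting: {3,4,5} | {0}.
On input x, block {3,4,5} splits into {4,5} and {3}.
Split {4,5} by δ(·,x) → {4} and {5}.
The partition is now stable with 4 blocks: {4} | {0} | {3} | {5}.

4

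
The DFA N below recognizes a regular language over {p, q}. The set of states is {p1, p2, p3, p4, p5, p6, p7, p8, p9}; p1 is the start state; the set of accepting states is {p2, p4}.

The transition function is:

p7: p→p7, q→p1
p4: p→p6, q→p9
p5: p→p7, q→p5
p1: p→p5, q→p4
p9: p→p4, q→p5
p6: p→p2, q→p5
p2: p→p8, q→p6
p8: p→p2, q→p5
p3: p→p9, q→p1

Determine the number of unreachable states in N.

1

Starting at p1 and following transitions, the reachable set is {p1, p2, p4, p5, p6, p7, p8, p9}. That leaves p3 unreachable — 1 in total.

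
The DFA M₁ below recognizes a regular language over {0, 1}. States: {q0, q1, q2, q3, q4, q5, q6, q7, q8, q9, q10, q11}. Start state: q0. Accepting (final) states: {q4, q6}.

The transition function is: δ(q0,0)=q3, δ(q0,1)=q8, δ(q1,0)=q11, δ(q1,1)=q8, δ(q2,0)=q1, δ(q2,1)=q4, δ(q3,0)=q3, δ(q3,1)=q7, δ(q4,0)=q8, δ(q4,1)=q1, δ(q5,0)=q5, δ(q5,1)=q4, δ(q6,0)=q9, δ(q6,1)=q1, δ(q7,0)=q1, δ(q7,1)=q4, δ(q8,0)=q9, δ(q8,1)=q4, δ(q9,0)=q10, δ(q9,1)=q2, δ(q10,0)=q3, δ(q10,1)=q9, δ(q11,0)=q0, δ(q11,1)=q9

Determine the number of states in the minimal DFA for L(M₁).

States {q5,q6} cannot be reached from the start state, so discard them.
Start with accepting vs non-accepting: {q4} | {q0,q1,q2,q3,q7,q8,q9,q10,q11}.
On input 1, block {q0,q1,q2,q3,q7,q8,q9,q10,q11} splits into {q0,q1,q3,q9,q10,q11} and {q2,q7,q8}.
Refine {q0,q1,q3,q9,q10,q11} on symbol 1: members go to different blocks, giving {q0,q1,q3,q9} and {q10,q11}.
On input 0, block {q0,q1,q3,q9} splits into {q0,q3} and {q1,q9}.
The partition is now stable with 5 blocks: {q4} | {q0,q3} | {q2,q7,q8} | {q10,q11} | {q1,q9}.

5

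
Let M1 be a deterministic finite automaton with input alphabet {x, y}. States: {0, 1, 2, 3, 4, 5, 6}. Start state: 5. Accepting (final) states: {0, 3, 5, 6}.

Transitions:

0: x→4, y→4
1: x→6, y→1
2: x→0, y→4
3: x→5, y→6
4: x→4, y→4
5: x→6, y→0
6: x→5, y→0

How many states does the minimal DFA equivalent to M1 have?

3

States {1,2,3} cannot be reached from the start state, so discard them.
Start with accepting vs non-accepting: {0,5,6} | {4}.
Split {0,5,6} by δ(·,x) → {5,6} and {0}.
No further refinement is possible. Final partition (3 blocks): {5,6} | {4} | {0}.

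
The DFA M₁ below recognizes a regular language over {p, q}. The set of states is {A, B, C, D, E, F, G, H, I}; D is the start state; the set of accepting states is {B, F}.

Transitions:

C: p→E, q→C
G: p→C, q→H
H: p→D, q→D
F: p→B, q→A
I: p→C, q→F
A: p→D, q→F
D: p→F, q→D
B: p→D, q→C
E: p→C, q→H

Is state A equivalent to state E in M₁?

No

States {G,I} cannot be reached from the start state, so discard them.
P0 = {B,F} | {A,C,D,E,H}.
Refine {B,F} on symbol p: members go to different blocks, giving {B} and {F}.
Split {A,C,D,E,H} by δ(·,p) → {A,C,E,H} and {D}.
Refine {A,C,E,H} on symbol p: members go to different blocks, giving {A,H} and {C,E}.
Refine {A,H} on symbol q: members go to different blocks, giving {A} and {H}.
Split {C,E} by δ(·,q) → {C} and {E}.
Stable partition: {B} | {A} | {F} | {D} | {C} | {H} | {E} — 7 equivalence classes.
A and E end up in different blocks, so they are distinguishable. For instance, the string 'q' is accepted from only A.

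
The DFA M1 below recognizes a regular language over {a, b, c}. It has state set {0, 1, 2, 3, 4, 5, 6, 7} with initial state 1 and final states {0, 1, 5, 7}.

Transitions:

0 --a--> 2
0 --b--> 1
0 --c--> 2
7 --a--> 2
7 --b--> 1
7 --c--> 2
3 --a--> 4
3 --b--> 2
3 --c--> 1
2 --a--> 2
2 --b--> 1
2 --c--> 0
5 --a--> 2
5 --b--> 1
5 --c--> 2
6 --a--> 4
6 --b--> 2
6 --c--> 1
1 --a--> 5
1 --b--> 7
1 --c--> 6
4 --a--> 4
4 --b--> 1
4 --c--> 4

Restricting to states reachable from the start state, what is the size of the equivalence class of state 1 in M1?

Reachable states from the start: {0,1,2,4,5,6,7}. Unreachable: {3} — drop them.
P0 = {0,1,5,7} | {2,4,6}.
Split {0,1,5,7} by δ(·,a) → {0,5,7} and {1}.
On input b, block {2,4,6} splits into {2,4} and {6}.
Split {2,4} by δ(·,c) → {2} and {4}.
The partition is now stable with 5 blocks: {0,5,7} | {2} | {1} | {6} | {4}.
The equivalence class containing 1 is {1}, of size 1.

1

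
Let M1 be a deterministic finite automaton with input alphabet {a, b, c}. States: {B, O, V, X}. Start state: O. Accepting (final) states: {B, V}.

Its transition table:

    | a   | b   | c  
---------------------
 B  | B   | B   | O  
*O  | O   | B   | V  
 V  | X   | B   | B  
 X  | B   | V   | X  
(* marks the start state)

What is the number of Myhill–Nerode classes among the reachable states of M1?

All states are reachable from the start state.
Initial partition by acceptance: {B,V} | {O,X}.
Refine {B,V} on symbol a: members go to different blocks, giving {V} and {B}.
On input a, block {O,X} splits into {O} and {X}.
The partition is now stable with 4 blocks: {V} | {O} | {B} | {X}.

4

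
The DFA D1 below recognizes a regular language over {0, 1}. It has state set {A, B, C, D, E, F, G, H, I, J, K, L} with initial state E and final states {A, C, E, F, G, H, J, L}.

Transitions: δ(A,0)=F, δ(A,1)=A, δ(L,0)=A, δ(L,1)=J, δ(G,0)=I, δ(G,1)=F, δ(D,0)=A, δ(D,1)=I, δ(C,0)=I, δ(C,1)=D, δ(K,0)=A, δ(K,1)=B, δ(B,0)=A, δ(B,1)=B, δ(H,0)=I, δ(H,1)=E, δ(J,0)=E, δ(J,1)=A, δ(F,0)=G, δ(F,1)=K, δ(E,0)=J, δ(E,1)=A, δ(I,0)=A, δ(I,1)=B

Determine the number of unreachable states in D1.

Starting at E and following transitions, the reachable set is {A, B, E, F, G, I, J, K}. That leaves C, D, H, L unreachable — 4 in total.

4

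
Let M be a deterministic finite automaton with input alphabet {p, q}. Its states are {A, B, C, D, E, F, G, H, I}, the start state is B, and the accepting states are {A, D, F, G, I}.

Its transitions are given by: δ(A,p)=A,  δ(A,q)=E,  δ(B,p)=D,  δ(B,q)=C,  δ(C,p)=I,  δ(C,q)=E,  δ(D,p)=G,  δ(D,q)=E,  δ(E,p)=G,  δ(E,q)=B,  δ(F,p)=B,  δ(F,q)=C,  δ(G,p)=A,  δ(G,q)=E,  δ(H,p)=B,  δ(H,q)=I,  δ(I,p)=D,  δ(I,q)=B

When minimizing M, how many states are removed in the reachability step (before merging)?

BFS from B reaches {A, B, C, D, E, G, I}; the 2 state(s) F, H are never visited.

2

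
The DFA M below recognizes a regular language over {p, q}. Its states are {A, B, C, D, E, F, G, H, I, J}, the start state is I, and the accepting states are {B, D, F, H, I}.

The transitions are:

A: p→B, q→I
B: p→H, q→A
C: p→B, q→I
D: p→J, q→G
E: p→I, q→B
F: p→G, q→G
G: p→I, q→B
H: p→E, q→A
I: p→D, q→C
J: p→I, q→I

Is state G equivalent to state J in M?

Yes

First remove the unreachable states {F}; 9 states remain.
Initial partition by acceptance: {B,D,H,I} | {A,C,E,G,J}.
Split {B,D,H,I} by δ(·,p) → {B,I} and {D,H}.
No further refinement is possible. Final partition (3 blocks): {B,I} | {A,C,E,G,J} | {D,H}.
G and J lie in the same block of the stable partition, so they are equivalent — no string distinguishes them.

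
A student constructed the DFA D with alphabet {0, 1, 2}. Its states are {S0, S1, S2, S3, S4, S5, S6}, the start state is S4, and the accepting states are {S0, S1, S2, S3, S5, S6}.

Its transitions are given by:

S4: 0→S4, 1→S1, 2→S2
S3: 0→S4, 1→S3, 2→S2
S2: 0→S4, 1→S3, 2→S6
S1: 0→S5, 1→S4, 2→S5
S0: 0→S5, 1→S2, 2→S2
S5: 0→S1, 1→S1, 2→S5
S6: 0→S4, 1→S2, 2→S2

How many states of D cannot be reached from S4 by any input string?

No path from S4 leads to S0; the other 6 states are all reachable.

1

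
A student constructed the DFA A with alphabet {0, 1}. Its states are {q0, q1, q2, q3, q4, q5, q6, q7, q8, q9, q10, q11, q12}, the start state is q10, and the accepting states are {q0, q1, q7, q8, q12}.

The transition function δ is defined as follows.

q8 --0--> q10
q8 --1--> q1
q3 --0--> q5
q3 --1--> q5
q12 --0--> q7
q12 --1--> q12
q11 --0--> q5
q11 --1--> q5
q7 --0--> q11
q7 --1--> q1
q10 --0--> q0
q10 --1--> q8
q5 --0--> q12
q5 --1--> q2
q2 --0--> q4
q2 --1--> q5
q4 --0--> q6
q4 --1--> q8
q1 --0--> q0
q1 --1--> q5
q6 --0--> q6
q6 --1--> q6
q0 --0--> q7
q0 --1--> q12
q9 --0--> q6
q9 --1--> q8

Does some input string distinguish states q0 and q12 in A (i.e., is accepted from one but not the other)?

No

Reachable states from the start: {q0,q1,q2,q4,q5,q6,q7,q8,q10,q11,q12}. Unreachable: {q3,q9} — drop them.
Initial partition by acceptance: {q0,q1,q7,q8,q12} | {q2,q4,q5,q6,q10,q11}.
Refine {q0,q1,q7,q8,q12} on symbol 0: members go to different blocks, giving {q0,q1,q12} and {q7,q8}.
Split {q0,q1,q12} by δ(·,0) → {q0,q12} and {q1}.
On input 0, block {q2,q4,q5,q6,q10,q11} splits into {q2,q4,q6,q11} and {q5,q10}.
Split {q2,q4,q6,q11} by δ(·,0) → {q2,q4,q6} and {q11}.
Split {q2,q4,q6} by δ(·,1) → {q2} and {q4} and {q6}.
On input 0, block {q7,q8} splits into {q7} and {q8}.
Refine {q5,q10} on symbol 1: members go to different blocks, giving {q5} and {q10}.
Stable partition: {q0,q12} | {q2} | {q7} | {q1} | {q5} | {q11} | {q4} | {q6} | {q8} | {q10} — 10 equivalence classes.
q0 and q12 lie in the same block of the stable partition, so they are equivalent — no string distinguishes them.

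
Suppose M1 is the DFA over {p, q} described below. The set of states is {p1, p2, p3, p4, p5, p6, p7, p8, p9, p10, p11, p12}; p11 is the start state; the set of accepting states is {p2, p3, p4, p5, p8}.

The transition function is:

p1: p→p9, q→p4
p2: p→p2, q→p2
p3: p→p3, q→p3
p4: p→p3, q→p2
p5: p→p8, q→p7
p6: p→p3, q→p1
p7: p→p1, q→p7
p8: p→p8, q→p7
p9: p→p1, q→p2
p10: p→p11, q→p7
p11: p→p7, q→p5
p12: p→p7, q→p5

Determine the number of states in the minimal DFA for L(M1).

5

Reachable states from the start: {p1,p2,p3,p4,p5,p7,p8,p9,p11}. Unreachable: {p6,p10,p12} — drop them.
P0 = {p2,p3,p4,p5,p8} | {p1,p7,p9,p11}.
Split {p2,p3,p4,p5,p8} by δ(·,q) → {p2,p3,p4} and {p5,p8}.
Split {p1,p7,p9,p11} by δ(·,q) → {p1,p9} and {p7} and {p11}.
No further refinement is possible. Final partition (5 blocks): {p2,p3,p4} | {p1,p9} | {p5,p8} | {p7} | {p11}.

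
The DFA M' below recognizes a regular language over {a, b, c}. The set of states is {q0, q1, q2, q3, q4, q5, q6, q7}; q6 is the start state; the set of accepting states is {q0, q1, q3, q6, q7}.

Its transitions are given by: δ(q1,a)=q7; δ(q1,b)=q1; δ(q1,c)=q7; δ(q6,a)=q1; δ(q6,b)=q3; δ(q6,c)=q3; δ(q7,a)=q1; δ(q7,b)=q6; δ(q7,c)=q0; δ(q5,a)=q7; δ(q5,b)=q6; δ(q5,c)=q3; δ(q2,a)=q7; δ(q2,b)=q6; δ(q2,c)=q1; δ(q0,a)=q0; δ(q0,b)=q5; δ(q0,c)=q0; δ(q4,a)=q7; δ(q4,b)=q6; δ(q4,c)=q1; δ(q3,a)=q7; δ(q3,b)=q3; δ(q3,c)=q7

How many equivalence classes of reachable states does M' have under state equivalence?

5

States {q2,q4} cannot be reached from the start state, so discard them.
Start with accepting vs non-accepting: {q0,q1,q3,q6,q7} | {q5}.
Refine {q0,q1,q3,q6,q7} on symbol b: members go to different blocks, giving {q1,q3,q6,q7} and {q0}.
Split {q1,q3,q6,q7} by δ(·,c) → {q1,q3,q6} and {q7}.
On input a, block {q1,q3,q6} splits into {q1,q3} and {q6}.
The partition is now stable with 5 blocks: {q1,q3} | {q5} | {q0} | {q7} | {q6}.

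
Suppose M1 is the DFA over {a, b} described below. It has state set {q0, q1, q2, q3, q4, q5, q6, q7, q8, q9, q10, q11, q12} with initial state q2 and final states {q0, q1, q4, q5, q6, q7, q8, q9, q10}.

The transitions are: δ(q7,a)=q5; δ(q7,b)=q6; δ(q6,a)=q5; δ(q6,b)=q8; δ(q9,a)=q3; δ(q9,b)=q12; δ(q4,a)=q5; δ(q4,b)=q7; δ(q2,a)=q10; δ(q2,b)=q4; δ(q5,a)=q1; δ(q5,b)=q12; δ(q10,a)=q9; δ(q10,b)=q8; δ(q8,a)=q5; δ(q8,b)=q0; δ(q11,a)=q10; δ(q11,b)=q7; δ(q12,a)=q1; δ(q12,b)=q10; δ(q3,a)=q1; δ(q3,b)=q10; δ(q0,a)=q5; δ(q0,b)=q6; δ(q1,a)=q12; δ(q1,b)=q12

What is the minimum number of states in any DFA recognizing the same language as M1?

6

First remove the unreachable states {q11}; 12 states remain.
P0 = {q0,q1,q4,q5,q6,q7,q8,q9,q10} | {q2,q3,q12}.
Split {q0,q1,q4,q5,q6,q7,q8,q9,q10} by δ(·,a) → {q0,q4,q5,q6,q7,q8,q10} and {q1,q9}.
Refine {q0,q4,q5,q6,q7,q8,q10} on symbol a: members go to different blocks, giving {q0,q4,q6,q7,q8} and {q5,q10}.
Split {q2,q3,q12} by δ(·,a) → {q3,q12} and {q2}.
Refine {q5,q10} on symbol b: members go to different blocks, giving {q5} and {q10}.
No further refinement is possible. Final partition (6 blocks): {q0,q4,q6,q7,q8} | {q3,q12} | {q1,q9} | {q5} | {q2} | {q10}.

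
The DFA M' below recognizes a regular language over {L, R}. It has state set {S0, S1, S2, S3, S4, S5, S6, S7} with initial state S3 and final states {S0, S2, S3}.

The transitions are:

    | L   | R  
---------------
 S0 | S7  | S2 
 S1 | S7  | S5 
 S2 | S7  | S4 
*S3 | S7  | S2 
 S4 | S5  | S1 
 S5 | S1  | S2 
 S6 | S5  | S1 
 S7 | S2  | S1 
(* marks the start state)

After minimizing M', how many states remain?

States {S0,S6} cannot be reached from the start state, so discard them.
P0 = {S2,S3} | {S1,S4,S5,S7}.
Split {S2,S3} by δ(·,R) → {S2} and {S3}.
Split {S1,S4,S5,S7} by δ(·,L) → {S1,S4,S5} and {S7}.
Split {S1,S4,S5} by δ(·,L) → {S4,S5} and {S1}.
Split {S4,S5} by δ(·,L) → {S4} and {S5}.
No further refinement is possible. Final partition (6 blocks): {S2} | {S4} | {S3} | {S7} | {S1} | {S5}.

6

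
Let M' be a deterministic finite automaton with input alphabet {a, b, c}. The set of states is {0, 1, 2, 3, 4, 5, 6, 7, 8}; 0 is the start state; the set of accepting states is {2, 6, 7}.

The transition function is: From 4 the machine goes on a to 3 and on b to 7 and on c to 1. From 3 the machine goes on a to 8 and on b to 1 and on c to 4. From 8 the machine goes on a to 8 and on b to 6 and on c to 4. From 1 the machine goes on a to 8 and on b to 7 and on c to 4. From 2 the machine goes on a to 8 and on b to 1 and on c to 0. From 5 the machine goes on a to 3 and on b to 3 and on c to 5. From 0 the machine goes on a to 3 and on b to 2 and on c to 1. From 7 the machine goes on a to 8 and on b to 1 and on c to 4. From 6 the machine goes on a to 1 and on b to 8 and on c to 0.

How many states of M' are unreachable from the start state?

Starting at 0 and following transitions, the reachable set is {0, 1, 2, 3, 4, 6, 7, 8}. That leaves 5 unreachable — 1 in total.

1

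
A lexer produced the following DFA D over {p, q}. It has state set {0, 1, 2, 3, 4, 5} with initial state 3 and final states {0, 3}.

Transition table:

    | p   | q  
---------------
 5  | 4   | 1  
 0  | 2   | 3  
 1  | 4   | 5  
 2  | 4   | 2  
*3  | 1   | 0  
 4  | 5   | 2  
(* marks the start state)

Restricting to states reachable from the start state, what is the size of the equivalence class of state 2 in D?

All states are reachable from the start state.
Initial partition by acceptance: {0,3} | {1,2,4,5}.
No further refinement is possible. Final partition (2 blocks): {0,3} | {1,2,4,5}.
The equivalence class containing 2 is {1,2,4,5}, of size 4.

4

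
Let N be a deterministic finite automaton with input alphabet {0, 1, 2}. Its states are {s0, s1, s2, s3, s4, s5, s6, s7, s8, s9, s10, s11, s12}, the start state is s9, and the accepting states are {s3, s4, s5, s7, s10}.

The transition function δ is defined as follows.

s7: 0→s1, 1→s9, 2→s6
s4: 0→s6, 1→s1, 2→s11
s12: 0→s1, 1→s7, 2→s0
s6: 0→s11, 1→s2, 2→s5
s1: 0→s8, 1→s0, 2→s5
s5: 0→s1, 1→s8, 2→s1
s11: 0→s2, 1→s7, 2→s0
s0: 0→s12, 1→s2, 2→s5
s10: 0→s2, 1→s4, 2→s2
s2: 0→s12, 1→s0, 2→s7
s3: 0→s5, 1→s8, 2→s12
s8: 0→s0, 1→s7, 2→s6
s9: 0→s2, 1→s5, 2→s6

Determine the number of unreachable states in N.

Starting at s9 and following transitions, the reachable set is {s0, s1, s2, s5, s6, s7, s8, s9, s11, s12}. That leaves s3, s4, s10 unreachable — 3 in total.

3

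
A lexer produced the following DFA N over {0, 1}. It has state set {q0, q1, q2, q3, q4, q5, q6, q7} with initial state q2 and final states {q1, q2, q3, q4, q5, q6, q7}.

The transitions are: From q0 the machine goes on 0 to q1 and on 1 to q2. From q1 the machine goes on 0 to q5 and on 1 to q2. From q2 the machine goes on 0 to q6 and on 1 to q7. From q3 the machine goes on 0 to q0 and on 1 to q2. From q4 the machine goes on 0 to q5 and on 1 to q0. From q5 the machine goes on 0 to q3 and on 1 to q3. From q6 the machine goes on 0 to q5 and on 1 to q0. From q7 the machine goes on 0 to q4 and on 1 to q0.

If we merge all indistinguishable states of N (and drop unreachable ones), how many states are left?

P0 = {q1,q2,q3,q4,q5,q6,q7} | {q0}.
Split {q1,q2,q3,q4,q5,q6,q7} by δ(·,0) → {q1,q2,q4,q5,q6,q7} and {q3}.
Split {q1,q2,q4,q5,q6,q7} by δ(·,0) → {q1,q2,q4,q6,q7} and {q5}.
On input 0, block {q1,q2,q4,q6,q7} splits into {q1,q4,q6} and {q2,q7}.
Split {q1,q4,q6} by δ(·,1) → {q4,q6} and {q1}.
On input 1, block {q2,q7} splits into {q2} and {q7}.
The partition is now stable with 7 blocks: {q4,q6} | {q0} | {q3} | {q5} | {q2} | {q1} | {q7}.

7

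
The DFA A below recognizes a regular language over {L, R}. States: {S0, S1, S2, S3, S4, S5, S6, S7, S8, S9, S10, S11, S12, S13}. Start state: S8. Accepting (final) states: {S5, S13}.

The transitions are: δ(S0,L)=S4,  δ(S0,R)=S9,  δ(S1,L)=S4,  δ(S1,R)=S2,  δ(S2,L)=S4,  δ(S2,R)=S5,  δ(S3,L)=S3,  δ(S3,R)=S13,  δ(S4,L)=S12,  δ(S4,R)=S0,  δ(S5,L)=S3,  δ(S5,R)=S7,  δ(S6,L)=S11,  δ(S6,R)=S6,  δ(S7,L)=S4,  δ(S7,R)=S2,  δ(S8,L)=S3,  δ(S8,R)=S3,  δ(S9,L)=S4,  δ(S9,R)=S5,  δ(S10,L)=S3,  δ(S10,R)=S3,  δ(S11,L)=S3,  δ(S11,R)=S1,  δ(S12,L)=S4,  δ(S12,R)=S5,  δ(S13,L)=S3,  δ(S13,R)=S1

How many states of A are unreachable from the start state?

3

No path from S8 leads to S6, S10, S11; the other 11 states are all reachable.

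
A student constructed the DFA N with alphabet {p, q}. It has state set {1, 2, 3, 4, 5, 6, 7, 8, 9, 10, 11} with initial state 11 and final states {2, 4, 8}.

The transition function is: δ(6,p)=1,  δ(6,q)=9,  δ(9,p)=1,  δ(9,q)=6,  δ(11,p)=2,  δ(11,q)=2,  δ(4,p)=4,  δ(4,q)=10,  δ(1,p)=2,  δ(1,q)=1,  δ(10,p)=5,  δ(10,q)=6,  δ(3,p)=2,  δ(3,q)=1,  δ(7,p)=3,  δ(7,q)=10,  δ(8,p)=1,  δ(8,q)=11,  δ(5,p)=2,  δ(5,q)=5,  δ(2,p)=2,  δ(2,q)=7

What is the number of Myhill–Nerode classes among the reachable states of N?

First remove the unreachable states {4,8}; 9 states remain.
Start with accepting vs non-accepting: {2} | {1,3,5,6,7,9,10,11}.
On input p, block {1,3,5,6,7,9,10,11} splits into {1,3,5,11} and {6,7,9,10}.
On input q, block {1,3,5,11} splits into {1,3,5} and {11}.
The partition is now stable with 4 blocks: {2} | {1,3,5} | {6,7,9,10} | {11}.

4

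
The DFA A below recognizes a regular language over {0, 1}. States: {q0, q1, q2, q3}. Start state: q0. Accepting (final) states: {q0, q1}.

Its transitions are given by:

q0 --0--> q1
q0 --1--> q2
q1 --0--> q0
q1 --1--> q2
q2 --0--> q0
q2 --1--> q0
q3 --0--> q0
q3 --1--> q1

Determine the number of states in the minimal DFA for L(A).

First remove the unreachable states {q3}; 3 states remain.
P0 = {q0,q1} | {q2}.
The partition is now stable with 2 blocks: {q0,q1} | {q2}.

2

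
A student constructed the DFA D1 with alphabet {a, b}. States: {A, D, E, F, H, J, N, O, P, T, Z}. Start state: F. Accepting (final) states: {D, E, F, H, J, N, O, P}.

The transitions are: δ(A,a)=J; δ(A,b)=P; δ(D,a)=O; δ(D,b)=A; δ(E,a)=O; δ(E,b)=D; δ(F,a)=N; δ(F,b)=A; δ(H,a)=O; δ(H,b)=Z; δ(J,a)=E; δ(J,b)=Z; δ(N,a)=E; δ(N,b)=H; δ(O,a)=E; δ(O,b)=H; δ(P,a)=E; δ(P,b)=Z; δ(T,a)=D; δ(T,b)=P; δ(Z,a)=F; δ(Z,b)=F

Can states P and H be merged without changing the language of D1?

First remove the unreachable states {T}; 10 states remain.
P0 = {D,E,F,H,J,N,O,P} | {A,Z}.
Split {D,E,F,H,J,N,O,P} by δ(·,b) → {D,F,H,J,P} and {E,N,O}.
No further refinement is possible. Final partition (3 blocks): {D,F,H,J,P} | {A,Z} | {E,N,O}.
P and H lie in the same block of the stable partition, so they are equivalent — no string distinguishes them.

Yes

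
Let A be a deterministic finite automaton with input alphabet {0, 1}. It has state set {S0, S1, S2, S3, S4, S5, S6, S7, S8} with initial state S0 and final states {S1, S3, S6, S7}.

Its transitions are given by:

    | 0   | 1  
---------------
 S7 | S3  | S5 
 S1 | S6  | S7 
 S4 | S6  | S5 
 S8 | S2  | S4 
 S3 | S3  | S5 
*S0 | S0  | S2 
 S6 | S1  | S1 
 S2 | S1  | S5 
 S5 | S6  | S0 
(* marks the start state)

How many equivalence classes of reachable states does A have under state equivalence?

6

Reachable states from the start: {S0,S1,S2,S3,S5,S6,S7}. Unreachable: {S4,S8} — drop them.
Initial partition by acceptance: {S1,S3,S6,S7} | {S0,S2,S5}.
On input 1, block {S1,S3,S6,S7} splits into {S1,S6} and {S3,S7}.
Split {S1,S6} by δ(·,1) → {S1} and {S6}.
On input 0, block {S0,S2,S5} splits into {S0} and {S2} and {S5}.
Stable partition: {S1} | {S0} | {S3,S7} | {S6} | {S2} | {S5} — 6 equivalence classes.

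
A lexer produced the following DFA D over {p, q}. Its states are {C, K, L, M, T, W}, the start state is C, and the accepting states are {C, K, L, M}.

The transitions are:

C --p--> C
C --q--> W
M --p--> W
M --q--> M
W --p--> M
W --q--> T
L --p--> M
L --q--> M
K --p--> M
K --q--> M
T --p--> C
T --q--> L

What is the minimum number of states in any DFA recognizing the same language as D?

5

Reachable states from the start: {C,L,M,T,W}. Unreachable: {K} — drop them.
Start with accepting vs non-accepting: {C,L,M} | {T,W}.
On input p, block {C,L,M} splits into {C,L} and {M}.
On input p, block {C,L} splits into {L} and {C}.
Split {T,W} by δ(·,p) → {T} and {W}.
No further refinement is possible. Final partition (5 blocks): {L} | {T} | {M} | {C} | {W}.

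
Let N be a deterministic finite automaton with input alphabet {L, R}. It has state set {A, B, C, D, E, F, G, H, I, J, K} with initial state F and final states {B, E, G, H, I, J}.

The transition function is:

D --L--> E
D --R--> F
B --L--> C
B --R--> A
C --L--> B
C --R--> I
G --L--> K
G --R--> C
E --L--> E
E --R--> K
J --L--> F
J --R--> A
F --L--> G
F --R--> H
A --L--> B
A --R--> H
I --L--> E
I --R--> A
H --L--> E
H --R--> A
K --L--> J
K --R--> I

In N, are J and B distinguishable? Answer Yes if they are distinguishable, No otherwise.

No

Reachable states from the start: {A,B,C,E,F,G,H,I,J,K}. Unreachable: {D} — drop them.
Start with accepting vs non-accepting: {B,E,G,H,I,J} | {A,C,F,K}.
On input L, block {B,E,G,H,I,J} splits into {B,G,J} and {E,H,I}.
No further refinement is possible. Final partition (3 blocks): {B,G,J} | {A,C,F,K} | {E,H,I}.
J and B lie in the same block of the stable partition, so they are equivalent — no string distinguishes them.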